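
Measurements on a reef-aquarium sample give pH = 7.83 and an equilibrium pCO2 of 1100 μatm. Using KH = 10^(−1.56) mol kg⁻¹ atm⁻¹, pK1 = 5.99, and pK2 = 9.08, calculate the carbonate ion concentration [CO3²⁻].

[CO3²⁻] = 0.118 mmol/kg

[CO2*] = KH · pCO2 = 10^(−1.56) × 1100×10^-6 = 3.030×10^-5 mol/kg
α₀ = 1/(1 + K1/[H⁺] + K1K2/[H⁺]²) = 1/(1 + 10^+1.84 + 10^+0.59) = 0.01350
DIC = [CO2*]/α₀ = 3.030×10^-5 / 0.01350 = 2.244 mmol/kg
[CO3²⁻] = α₂·DIC; α₂ = 0.05252, so [CO3²⁻] = 0.05252 × 2.244 = 0.118 mmol/kg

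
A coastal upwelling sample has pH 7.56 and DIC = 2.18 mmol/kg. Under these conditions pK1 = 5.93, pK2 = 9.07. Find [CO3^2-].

α₂ = 1 / (1 + [H⁺]/K2 + [H⁺]²/(K1K2)) = 1 / (1 + 10^+1.51 + 10^-0.12)
   = 1 / (1 + 32.359 + 0.75858) = 1/34.118 = 0.02931
[CO3²⁻] = α₂ × DIC = 0.02931 × 2.18 = 0.0639 mmol/kg

[CO3²⁻] = 0.0639 mmol/kg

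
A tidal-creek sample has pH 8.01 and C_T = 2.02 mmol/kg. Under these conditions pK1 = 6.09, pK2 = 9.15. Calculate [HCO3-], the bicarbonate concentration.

[HCO3⁻] = 1.86 mmol/kg

α₁ = 1 / (1 + [H⁺]/K1 + K2/[H⁺]) = 1 / (1 + 10^-1.92 + 10^-1.14)
   = 1 / (1 + 0.012023 + 0.072444) = 1/1.0845 = 0.9221
[HCO3⁻] = α₁ × DIC = 0.9221 × 2.02 = 1.86 mmol/kg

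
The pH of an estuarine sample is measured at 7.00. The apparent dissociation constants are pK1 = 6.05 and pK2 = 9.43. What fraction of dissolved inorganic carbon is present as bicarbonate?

α₁ = 1 / (1 + [H⁺]/K1 + K2/[H⁺]) = 1 / (1 + 10^-0.95 + 10^-2.43)
   = 1 / (1 + 0.11220 + 0.0037154) = 1/1.1159 = 0.8961

α₁ = 0.896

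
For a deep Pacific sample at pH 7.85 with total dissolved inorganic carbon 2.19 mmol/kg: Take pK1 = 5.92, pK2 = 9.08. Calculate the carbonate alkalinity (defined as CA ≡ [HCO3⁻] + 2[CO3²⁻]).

CA = 2.29 mmol/kg

CA = [HCO3⁻] + 2[CO3²⁻] = (α₁ + 2α₂)·DIC
At pH 7.85: [H⁺]/K1 = 10^-1.93 = 0.011749, K2/[H⁺] = 10^-1.23 = 0.058884
α₁ = 1/(1 + 0.011749 + 0.058884) = 1/1.0706 = 0.9340; α₂ = α₁·K2/[H⁺] = 0.05500
α₁ + 2α₂ = 1.0440
CA = 1.0440 × 2.19 = 2.29 mmol/kg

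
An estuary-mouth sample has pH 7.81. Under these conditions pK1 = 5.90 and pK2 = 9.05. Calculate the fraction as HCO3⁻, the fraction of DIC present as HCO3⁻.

α₁ = 1 / (1 + [H⁺]/K1 + K2/[H⁺]) = 1 / (1 + 10^-1.91 + 10^-1.24)
   = 1 / (1 + 0.012303 + 0.057544) = 1/1.0698 = 0.9347

α₁ = 0.935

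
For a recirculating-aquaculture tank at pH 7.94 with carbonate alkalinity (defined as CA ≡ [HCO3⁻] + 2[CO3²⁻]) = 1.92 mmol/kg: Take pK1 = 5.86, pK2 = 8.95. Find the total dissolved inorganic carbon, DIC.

CA = [HCO3⁻] + 2[CO3²⁻] = (α₁ + 2α₂)·DIC
At pH 7.94: [H⁺]/K1 = 10^-2.08 = 0.0083176, K2/[H⁺] = 10^-1.01 = 0.097724
α₁ = 1/(1 + 0.0083176 + 0.097724) = 1/1.1060 = 0.9041; α₂ = α₁·K2/[H⁺] = 0.08835
α₁ + 2α₂ = 1.0808
DIC = CA / (α₁ + 2α₂) = 1.92 / 1.0808 = 1.78 mmol/kg

DIC = 1.78 mmol/kg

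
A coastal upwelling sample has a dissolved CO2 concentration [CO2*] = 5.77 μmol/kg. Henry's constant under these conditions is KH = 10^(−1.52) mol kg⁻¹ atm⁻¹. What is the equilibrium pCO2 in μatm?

KH = 10^(−1.52) = 3.020×10^-2 mol kg⁻¹ atm⁻¹
pCO2 = [CO2*]/KH = 5.77×10^-6 / 3.020×10^-2 = 1.91×10^-4 atm = 191 μatm

pCO2 = 191 μatm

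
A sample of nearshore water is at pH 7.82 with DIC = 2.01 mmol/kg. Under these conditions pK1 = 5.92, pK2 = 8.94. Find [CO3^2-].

[CO3²⁻] = 0.140 mmol/kg

α₂ = 1 / (1 + [H⁺]/K2 + [H⁺]²/(K1K2)) = 1 / (1 + 10^+1.12 + 10^-0.78)
   = 1 / (1 + 13.183 + 0.16596) = 1/14.349 = 0.06969
[CO3²⁻] = α₂ × DIC = 0.06969 × 2.01 = 0.140 mmol/kg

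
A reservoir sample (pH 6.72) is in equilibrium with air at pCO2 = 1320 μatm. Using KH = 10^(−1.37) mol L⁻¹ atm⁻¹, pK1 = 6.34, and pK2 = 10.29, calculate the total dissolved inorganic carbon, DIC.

DIC = 0.191 mmol/L

[CO2*] = KH · pCO2 = 10^(−1.37) × 1320×10^-6 = 5.631×10^-5 mol/L
α₀ = 1/(1 + K1/[H⁺] + K1K2/[H⁺]²) = 1/(1 + 10^+0.38 + 10^-3.19) = 0.2942
DIC = [CO2*]/α₀ = 5.631×10^-5 / 0.2942 = 0.191 mmol/L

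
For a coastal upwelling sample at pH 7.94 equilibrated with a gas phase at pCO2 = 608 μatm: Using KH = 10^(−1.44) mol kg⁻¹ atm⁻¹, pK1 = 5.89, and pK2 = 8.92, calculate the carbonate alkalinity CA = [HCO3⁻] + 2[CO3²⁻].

CA = 3.00 mmol/kg

[CO2*] = KH · pCO2 = 10^(−1.44) × 608×10^-6 = 2.208×10^-5 mol/kg
α₀ = 1/(1 + K1/[H⁺] + K1K2/[H⁺]²) = 1/(1 + 10^+2.05 + 10^+1.07) = 0.008003
DIC = [CO2*]/α₀ = 2.208×10^-5 / 0.008003 = 2.758 mmol/kg
CA = (α₁ + 2α₂)·DIC = (0.8980 + 2×0.09403) × 2.758 = 3.00 mmol/kg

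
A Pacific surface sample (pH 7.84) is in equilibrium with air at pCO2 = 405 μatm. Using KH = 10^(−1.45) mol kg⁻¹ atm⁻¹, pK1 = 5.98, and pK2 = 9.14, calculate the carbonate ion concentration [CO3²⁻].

[CO3²⁻] = 0.0522 mmol/kg

[CO2*] = KH · pCO2 = 10^(−1.45) × 405×10^-6 = 1.437×10^-5 mol/kg
α₀ = 1/(1 + K1/[H⁺] + K1K2/[H⁺]²) = 1/(1 + 10^+1.86 + 10^+0.56) = 0.01297
DIC = [CO2*]/α₀ = 1.437×10^-5 / 0.01297 = 1.108 mmol/kg
[CO3²⁻] = α₂·DIC; α₂ = 0.04711, so [CO3²⁻] = 0.04711 × 1.108 = 0.0522 mmol/kg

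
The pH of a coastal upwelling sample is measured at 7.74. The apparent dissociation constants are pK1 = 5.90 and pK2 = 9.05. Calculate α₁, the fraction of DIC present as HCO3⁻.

α₁ = 1 / (1 + [H⁺]/K1 + K2/[H⁺]) = 1 / (1 + 10^-1.84 + 10^-1.31)
   = 1 / (1 + 0.014454 + 0.048978) = 1/1.0634 = 0.9404

α₁ = 0.940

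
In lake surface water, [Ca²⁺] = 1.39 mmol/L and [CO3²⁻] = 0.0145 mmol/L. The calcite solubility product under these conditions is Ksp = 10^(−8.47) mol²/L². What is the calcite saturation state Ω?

Ω = 5.95

Ksp = 10^(−8.47) = 3.388×10^-9
Ω = [Ca²⁺][CO3²⁻]/Ksp = (1.39×10^-3)(0.0145×10^-3) / 3.388×10^-9 = 5.95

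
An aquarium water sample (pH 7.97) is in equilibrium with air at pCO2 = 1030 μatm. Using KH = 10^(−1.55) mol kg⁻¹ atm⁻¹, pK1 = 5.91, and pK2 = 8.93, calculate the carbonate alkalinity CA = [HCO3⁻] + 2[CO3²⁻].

[CO2*] = KH · pCO2 = 10^(−1.55) × 1030×10^-6 = 2.903×10^-5 mol/kg
α₀ = 1/(1 + K1/[H⁺] + K1K2/[H⁺]²) = 1/(1 + 10^+2.06 + 10^+1.10) = 0.007788
DIC = [CO2*]/α₀ = 2.903×10^-5 / 0.007788 = 3.728 mmol/kg
CA = (α₁ + 2α₂)·DIC = (0.8942 + 2×0.09804) × 3.728 = 4.06 mmol/kg

CA = 4.06 mmol/kg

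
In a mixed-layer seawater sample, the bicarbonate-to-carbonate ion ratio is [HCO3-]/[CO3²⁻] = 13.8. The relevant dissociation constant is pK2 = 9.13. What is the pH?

From K2 = [H⁺][CO3²⁻]/[HCO3-]:  pH = pK2 − log₁₀([HCO3-]/[CO3²⁻])
log₁₀(13.8) = +1.140
pH = 9.13 − (+1.140) = 7.99

pH = 7.99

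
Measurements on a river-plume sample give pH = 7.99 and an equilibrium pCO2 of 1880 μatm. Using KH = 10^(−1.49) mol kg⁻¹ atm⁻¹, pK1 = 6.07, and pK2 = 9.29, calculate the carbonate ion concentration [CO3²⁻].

[CO2*] = KH · pCO2 = 10^(−1.49) × 1880×10^-6 = 6.084×10^-5 mol/kg
α₀ = 1/(1 + K1/[H⁺] + K1K2/[H⁺]²) = 1/(1 + 10^+1.92 + 10^+0.62) = 0.01132
DIC = [CO2*]/α₀ = 6.084×10^-5 / 0.01132 = 5.375 mmol/kg
[CO3²⁻] = α₂·DIC; α₂ = 0.04719, so [CO3²⁻] = 0.04719 × 5.375 = 0.254 mmol/kg

[CO3²⁻] = 0.254 mmol/kg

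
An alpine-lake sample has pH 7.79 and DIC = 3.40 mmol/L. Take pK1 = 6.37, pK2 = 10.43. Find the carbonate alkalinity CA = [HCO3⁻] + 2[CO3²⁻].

CA = [HCO3⁻] + 2[CO3²⁻] = (α₁ + 2α₂)·DIC
At pH 7.79: [H⁺]/K1 = 10^-1.42 = 0.038019, K2/[H⁺] = 10^-2.64 = 0.0022909
α₁ = 1/(1 + 0.038019 + 0.0022909) = 1/1.0403 = 0.9613; α₂ = α₁·K2/[H⁺] = 0.002202
α₁ + 2α₂ = 0.9657
CA = 0.9657 × 3.40 = 3.28 mmol/L

CA = 3.28 mmol/L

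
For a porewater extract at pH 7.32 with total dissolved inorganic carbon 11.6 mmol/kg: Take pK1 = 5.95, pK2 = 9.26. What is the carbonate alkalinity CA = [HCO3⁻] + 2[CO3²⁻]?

CA = [HCO3⁻] + 2[CO3²⁻] = (α₁ + 2α₂)·DIC
At pH 7.32: [H⁺]/K1 = 10^-1.37 = 0.042658, K2/[H⁺] = 10^-1.94 = 0.011482
α₁ = 1/(1 + 0.042658 + 0.011482) = 1/1.0541 = 0.9486; α₂ = α₁·K2/[H⁺] = 0.01089
α₁ + 2α₂ = 0.9704
CA = 0.9704 × 11.6 = 11.3 mmol/kg

CA = 11.3 mmol/kg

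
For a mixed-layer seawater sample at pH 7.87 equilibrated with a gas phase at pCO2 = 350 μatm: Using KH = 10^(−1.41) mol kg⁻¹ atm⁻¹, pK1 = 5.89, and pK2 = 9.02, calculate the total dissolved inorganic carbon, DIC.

[CO2*] = KH · pCO2 = 10^(−1.41) × 350×10^-6 = 1.362×10^-5 mol/kg
α₀ = 1/(1 + K1/[H⁺] + K1K2/[H⁺]²) = 1/(1 + 10^+1.98 + 10^+0.83) = 0.009684
DIC = [CO2*]/α₀ = 1.362×10^-5 / 0.009684 = 1.41 mmol/kg

DIC = 1.41 mmol/kg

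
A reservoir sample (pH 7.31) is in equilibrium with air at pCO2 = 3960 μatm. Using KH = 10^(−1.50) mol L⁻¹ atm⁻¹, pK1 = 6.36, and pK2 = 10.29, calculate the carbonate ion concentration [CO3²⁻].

[CO2*] = KH · pCO2 = 10^(−1.50) × 3960×10^-6 = 1.252×10^-4 mol/L
α₀ = 1/(1 + K1/[H⁺] + K1K2/[H⁺]²) = 1/(1 + 10^+0.95 + 10^-2.03) = 0.1008
DIC = [CO2*]/α₀ = 1.252×10^-4 / 0.1008 = 1.242 mmol/L
[CO3²⁻] = α₂·DIC; α₂ = 0.0009406, so [CO3²⁻] = 0.0009406 × 1.242 = 0.00117 mmol/L = 1.17 μmol/L

[CO3²⁻] = 1.17 μmol/L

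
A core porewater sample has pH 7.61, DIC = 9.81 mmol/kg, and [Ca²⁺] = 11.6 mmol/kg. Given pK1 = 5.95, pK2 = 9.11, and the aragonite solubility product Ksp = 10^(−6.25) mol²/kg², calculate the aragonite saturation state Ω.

α₂ = 1 / (1 + [H⁺]/K2 + [H⁺]²/(K1K2)) = 1 / (1 + 10^+1.50 + 10^-0.16)
   = 1 / (1 + 31.623 + 0.69183) = 1/33.315 = 0.03002
[CO3²⁻] = α₂ × DIC = 0.03002 × 9.81 = 0.2945 mmol/kg
Ksp = 10^(−6.25) = 5.623×10^-7
Ω = [Ca²⁺][CO3²⁻]/Ksp = (11.6×10^-3)(2.945×10^-4) / 5.623×10^-7 = 6.07

Ω = 6.07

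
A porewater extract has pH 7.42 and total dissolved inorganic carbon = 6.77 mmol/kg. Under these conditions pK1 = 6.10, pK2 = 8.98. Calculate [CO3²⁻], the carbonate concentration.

[CO3²⁻] = 0.173 mmol/kg

α₂ = 1 / (1 + [H⁺]/K2 + [H⁺]²/(K1K2)) = 1 / (1 + 10^+1.56 + 10^+0.24)
   = 1 / (1 + 36.308 + 1.7378) = 1/39.046 = 0.02561
[CO3²⁻] = α₂ × DIC = 0.02561 × 6.77 = 0.173 mmol/kg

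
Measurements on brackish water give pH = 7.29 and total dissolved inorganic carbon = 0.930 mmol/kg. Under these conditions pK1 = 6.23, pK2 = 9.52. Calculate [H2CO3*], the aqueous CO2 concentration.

α₀ = 1 / (1 + K1/[H⁺] + K1K2/[H⁺]²) = 1 / (1 + 10^+1.06 + 10^-1.17)
   = 1 / (1 + 11.482 + 0.067608) = 1/12.549 = 0.07969
[CO2*] = α₀ × DIC = 0.07969 × 0.930 = 0.0741 mmol/kg

[CO2*] = 0.0741 mmol/kg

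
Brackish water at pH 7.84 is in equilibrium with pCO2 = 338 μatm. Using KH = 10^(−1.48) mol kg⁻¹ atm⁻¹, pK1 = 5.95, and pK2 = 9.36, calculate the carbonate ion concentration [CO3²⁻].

[CO2*] = KH · pCO2 = 10^(−1.48) × 338×10^-6 = 1.119×10^-5 mol/kg
α₀ = 1/(1 + K1/[H⁺] + K1K2/[H⁺]²) = 1/(1 + 10^+1.89 + 10^+0.37) = 0.01235
DIC = [CO2*]/α₀ = 1.119×10^-5 / 0.01235 = 0.9062 mmol/kg
[CO3²⁻] = α₂·DIC; α₂ = 0.02895, so [CO3²⁻] = 0.02895 × 0.9062 = 0.0262 mmol/kg

[CO3²⁻] = 0.0262 mmol/kg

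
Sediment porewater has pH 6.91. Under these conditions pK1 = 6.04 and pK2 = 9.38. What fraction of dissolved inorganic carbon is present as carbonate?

α₂ = 0.00298

α₂ = 1 / (1 + [H⁺]/K2 + [H⁺]²/(K1K2)) = 1 / (1 + 10^+2.47 + 10^+1.60)
   = 1 / (1 + 295.12 + 39.811) = 1/335.93 = 0.002977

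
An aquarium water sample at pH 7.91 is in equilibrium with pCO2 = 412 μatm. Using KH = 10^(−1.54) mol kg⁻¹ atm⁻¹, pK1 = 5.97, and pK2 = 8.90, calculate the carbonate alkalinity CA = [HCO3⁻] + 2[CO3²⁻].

[CO2*] = KH · pCO2 = 10^(−1.54) × 412×10^-6 = 1.188×10^-5 mol/kg
α₀ = 1/(1 + K1/[H⁺] + K1K2/[H⁺]²) = 1/(1 + 10^+1.94 + 10^+0.95) = 0.01031
DIC = [CO2*]/α₀ = 1.188×10^-5 / 0.01031 = 1.153 mmol/kg
CA = (α₁ + 2α₂)·DIC = (0.8978 + 2×0.09187) × 1.153 = 1.25 mmol/kg

CA = 1.25 mmol/kg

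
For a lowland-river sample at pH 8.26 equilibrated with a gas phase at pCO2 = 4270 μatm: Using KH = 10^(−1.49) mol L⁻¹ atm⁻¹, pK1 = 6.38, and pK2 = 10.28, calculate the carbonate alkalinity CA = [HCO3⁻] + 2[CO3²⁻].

[CO2*] = KH · pCO2 = 10^(−1.49) × 4270×10^-6 = 1.382×10^-4 mol/L
α₀ = 1/(1 + K1/[H⁺] + K1K2/[H⁺]²) = 1/(1 + 10^+1.88 + 10^-0.14) = 0.01289
DIC = [CO2*]/α₀ = 1.382×10^-4 / 0.01289 = 10.72 mmol/L
CA = (α₁ + 2α₂)·DIC = (0.9778 + 2×0.009338) × 10.72 = 10.7 mmol/L

CA = 10.7 mmol/L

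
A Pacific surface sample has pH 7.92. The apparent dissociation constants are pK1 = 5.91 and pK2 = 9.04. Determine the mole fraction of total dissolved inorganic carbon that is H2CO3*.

α₀ = 0.00900

α₀ = 1 / (1 + K1/[H⁺] + K1K2/[H⁺]²) = 1 / (1 + 10^+2.01 + 10^+0.89)
   = 1 / (1 + 102.33 + 7.7625) = 1/111.09 = 0.009002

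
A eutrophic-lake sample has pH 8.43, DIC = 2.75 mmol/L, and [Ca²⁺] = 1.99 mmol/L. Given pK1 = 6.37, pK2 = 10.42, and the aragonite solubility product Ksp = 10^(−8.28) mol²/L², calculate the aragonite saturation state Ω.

Ω = 10.5

α₂ = 1 / (1 + [H⁺]/K2 + [H⁺]²/(K1K2)) = 1 / (1 + 10^+1.99 + 10^-0.07)
   = 1 / (1 + 97.724 + 0.85114) = 1/99.575 = 0.01004
[CO3²⁻] = α₂ × DIC = 0.01004 × 2.75 = 0.02762 mmol/L
Ksp = 10^(−8.28) = 5.248×10^-9
Ω = [Ca²⁺][CO3²⁻]/Ksp = (1.99×10^-3)(2.762×10^-5) / 5.248×10^-9 = 10.5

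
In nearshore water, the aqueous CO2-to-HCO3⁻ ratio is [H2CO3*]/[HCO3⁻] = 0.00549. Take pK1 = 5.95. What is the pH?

pH = 8.21

From K1 = [H⁺][HCO3⁻]/[H2CO3*]:  pH = pK1 − log₁₀([H2CO3*]/[HCO3⁻])
log₁₀(0.00549) = -2.260
pH = 5.95 − (-2.260) = 8.21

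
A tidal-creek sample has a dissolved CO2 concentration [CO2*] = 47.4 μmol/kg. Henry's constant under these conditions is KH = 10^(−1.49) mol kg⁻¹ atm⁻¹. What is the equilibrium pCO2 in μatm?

pCO2 = 1460 μatm

KH = 10^(−1.49) = 3.236×10^-2 mol kg⁻¹ atm⁻¹
pCO2 = [CO2*]/KH = 47.4×10^-6 / 3.236×10^-2 = 1.46×10^-3 atm = 1460 μatm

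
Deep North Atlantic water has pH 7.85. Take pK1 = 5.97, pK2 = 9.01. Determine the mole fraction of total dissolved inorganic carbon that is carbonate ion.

α₂ = 0.0639

α₂ = 1 / (1 + [H⁺]/K2 + [H⁺]²/(K1K2)) = 1 / (1 + 10^+1.16 + 10^-0.72)
   = 1 / (1 + 14.454 + 0.19055) = 1/15.645 = 0.06392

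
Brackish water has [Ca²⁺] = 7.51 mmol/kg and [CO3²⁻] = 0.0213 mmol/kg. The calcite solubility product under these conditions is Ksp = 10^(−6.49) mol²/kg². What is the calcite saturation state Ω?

Ksp = 10^(−6.49) = 3.236×10^-7
Ω = [Ca²⁺][CO3²⁻]/Ksp = (7.51×10^-3)(0.0213×10^-3) / 3.236×10^-7 = 0.494

Ω = 0.494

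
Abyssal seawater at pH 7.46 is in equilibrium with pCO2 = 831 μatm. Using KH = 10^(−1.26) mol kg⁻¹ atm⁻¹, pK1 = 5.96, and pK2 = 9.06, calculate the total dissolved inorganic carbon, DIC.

DIC = 1.53 mmol/kg

[CO2*] = KH · pCO2 = 10^(−1.26) × 831×10^-6 = 4.567×10^-5 mol/kg
α₀ = 1/(1 + K1/[H⁺] + K1K2/[H⁺]²) = 1/(1 + 10^+1.50 + 10^-0.10) = 0.02992
DIC = [CO2*]/α₀ = 4.567×10^-5 / 0.02992 = 1.53 mmol/kg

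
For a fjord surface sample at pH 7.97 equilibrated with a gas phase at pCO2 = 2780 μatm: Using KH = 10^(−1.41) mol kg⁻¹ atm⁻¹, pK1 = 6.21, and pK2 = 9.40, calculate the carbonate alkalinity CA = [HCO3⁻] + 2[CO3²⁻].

CA = 6.69 mmol/kg

[CO2*] = KH · pCO2 = 10^(−1.41) × 2780×10^-6 = 1.082×10^-4 mol/kg
α₀ = 1/(1 + K1/[H⁺] + K1K2/[H⁺]²) = 1/(1 + 10^+1.76 + 10^+0.33) = 0.01648
DIC = [CO2*]/α₀ = 1.082×10^-4 / 0.01648 = 6.563 mmol/kg
CA = (α₁ + 2α₂)·DIC = (0.9483 + 2×0.03523) × 6.563 = 6.69 mmol/kg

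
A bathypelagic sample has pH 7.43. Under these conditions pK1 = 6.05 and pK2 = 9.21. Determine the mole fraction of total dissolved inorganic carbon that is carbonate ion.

α₂ = 0.0157

α₂ = 1 / (1 + [H⁺]/K2 + [H⁺]²/(K1K2)) = 1 / (1 + 10^+1.78 + 10^+0.40)
   = 1 / (1 + 60.256 + 2.5119) = 1/63.768 = 0.01568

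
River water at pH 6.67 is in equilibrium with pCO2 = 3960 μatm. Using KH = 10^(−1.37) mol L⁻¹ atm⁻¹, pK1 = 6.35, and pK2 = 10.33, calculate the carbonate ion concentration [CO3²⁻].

[CO3²⁻] = 0.0772 μmol/L

[CO2*] = KH · pCO2 = 10^(−1.37) × 3960×10^-6 = 1.689×10^-4 mol/L
α₀ = 1/(1 + K1/[H⁺] + K1K2/[H⁺]²) = 1/(1 + 10^+0.32 + 10^-3.34) = 0.3237
DIC = [CO2*]/α₀ = 1.689×10^-4 / 0.3237 = 0.5219 mmol/L
[CO3²⁻] = α₂·DIC; α₂ = 0.0001479, so [CO3²⁻] = 0.0001479 × 0.5219 = 7.72×10^-5 mmol/L = 0.0772 μmol/L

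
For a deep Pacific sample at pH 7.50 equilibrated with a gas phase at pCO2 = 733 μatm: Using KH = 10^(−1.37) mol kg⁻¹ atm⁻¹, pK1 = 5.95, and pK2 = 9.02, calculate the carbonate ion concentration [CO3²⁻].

[CO2*] = KH · pCO2 = 10^(−1.37) × 733×10^-6 = 3.127×10^-5 mol/kg
α₀ = 1/(1 + K1/[H⁺] + K1K2/[H⁺]²) = 1/(1 + 10^+1.55 + 10^+0.03) = 0.02663
DIC = [CO2*]/α₀ = 3.127×10^-5 / 0.02663 = 1.174 mmol/kg
[CO3²⁻] = α₂·DIC; α₂ = 0.02853, so [CO3²⁻] = 0.02853 × 1.174 = 0.0335 mmol/kg

[CO3²⁻] = 0.0335 mmol/kg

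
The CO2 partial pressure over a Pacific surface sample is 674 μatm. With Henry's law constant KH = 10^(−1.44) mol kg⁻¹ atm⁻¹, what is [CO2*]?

[CO2*] = 24.5 μmol/kg

KH = 10^(−1.44) = 3.631×10^-2 mol kg⁻¹ atm⁻¹
[CO2*] = KH · pCO2 = 3.631×10^-2 × 674×10^-6 atm = 2.45×10^-5 mol/kg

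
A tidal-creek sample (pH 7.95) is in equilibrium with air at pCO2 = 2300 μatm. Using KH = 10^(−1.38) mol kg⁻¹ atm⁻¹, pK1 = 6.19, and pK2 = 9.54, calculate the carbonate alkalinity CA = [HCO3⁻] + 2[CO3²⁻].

CA = 5.80 mmol/kg

[CO2*] = KH · pCO2 = 10^(−1.38) × 2300×10^-6 = 9.588×10^-5 mol/kg
α₀ = 1/(1 + K1/[H⁺] + K1K2/[H⁺]²) = 1/(1 + 10^+1.76 + 10^+0.17) = 0.01666
DIC = [CO2*]/α₀ = 9.588×10^-5 / 0.01666 = 5.755 mmol/kg
CA = (α₁ + 2α₂)·DIC = (0.9587 + 2×0.02464) × 5.755 = 5.80 mmol/kg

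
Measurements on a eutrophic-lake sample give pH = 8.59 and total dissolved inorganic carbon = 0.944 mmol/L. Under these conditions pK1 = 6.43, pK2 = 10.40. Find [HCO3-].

[HCO3⁻] = 0.923 mmol/L

α₁ = 1 / (1 + [H⁺]/K1 + K2/[H⁺]) = 1 / (1 + 10^-2.16 + 10^-1.81)
   = 1 / (1 + 0.0069183 + 0.015488) = 1/1.0224 = 0.9781
[HCO3⁻] = α₁ × DIC = 0.9781 × 0.944 = 0.923 mmol/L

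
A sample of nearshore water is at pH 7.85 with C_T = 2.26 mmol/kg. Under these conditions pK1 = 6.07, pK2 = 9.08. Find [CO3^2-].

α₂ = 1 / (1 + [H⁺]/K2 + [H⁺]²/(K1K2)) = 1 / (1 + 10^+1.23 + 10^-0.55)
   = 1 / (1 + 16.982 + 0.28184) = 1/18.264 = 0.05475
[CO3²⁻] = α₂ × DIC = 0.05475 × 2.26 = 0.124 mmol/kg

[CO3²⁻] = 0.124 mmol/kg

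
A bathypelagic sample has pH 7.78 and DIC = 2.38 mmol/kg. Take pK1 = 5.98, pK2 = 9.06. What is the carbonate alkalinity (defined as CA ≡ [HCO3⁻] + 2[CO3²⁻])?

CA = [HCO3⁻] + 2[CO3²⁻] = (α₁ + 2α₂)·DIC
At pH 7.78: [H⁺]/K1 = 10^-1.80 = 0.015849, K2/[H⁺] = 10^-1.28 = 0.052481
α₁ = 1/(1 + 0.015849 + 0.052481) = 1/1.0683 = 0.9360; α₂ = α₁·K2/[H⁺] = 0.04912
α₁ + 2α₂ = 1.0343
CA = 1.0343 × 2.38 = 2.46 mmol/kg

CA = 2.46 mmol/kg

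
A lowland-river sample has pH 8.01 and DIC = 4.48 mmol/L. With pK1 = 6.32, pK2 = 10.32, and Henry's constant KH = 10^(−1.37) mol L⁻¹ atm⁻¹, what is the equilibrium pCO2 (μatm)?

pCO2 = 2090 μatm

α₀ = 1 / (1 + K1/[H⁺] + K1K2/[H⁺]²) = 1 / (1 + 10^+1.69 + 10^-0.62)
   = 1 / (1 + 48.978 + 0.23988) = 1/50.218 = 0.01991
[CO2*] = α₀ × DIC = 0.01991 × 4.48 = 0.08921 mmol/L
pCO2 = [CO2*]/KH = 8.921×10^-5 / 4.266×10^-2 = 2090 μatm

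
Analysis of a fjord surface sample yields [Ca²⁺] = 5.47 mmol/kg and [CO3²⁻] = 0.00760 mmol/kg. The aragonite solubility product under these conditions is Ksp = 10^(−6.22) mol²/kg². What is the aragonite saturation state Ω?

Ksp = 10^(−6.22) = 6.026×10^-7
Ω = [Ca²⁺][CO3²⁻]/Ksp = (5.47×10^-3)(0.00760×10^-3) / 6.026×10^-7 = 0.0690

Ω = 0.0690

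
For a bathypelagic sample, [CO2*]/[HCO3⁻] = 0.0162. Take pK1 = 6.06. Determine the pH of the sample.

pH = 7.85

From K1 = [H⁺][HCO3⁻]/[CO2*]:  pH = pK1 − log₁₀([CO2*]/[HCO3⁻])
log₁₀(0.0162) = -1.790
pH = 6.06 − (-1.790) = 7.85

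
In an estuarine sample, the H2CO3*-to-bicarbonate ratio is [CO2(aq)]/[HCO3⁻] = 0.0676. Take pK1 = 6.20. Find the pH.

pH = 7.37

From K1 = [H⁺][HCO3⁻]/[CO2(aq)]:  pH = pK1 − log₁₀([CO2(aq)]/[HCO3⁻])
log₁₀(0.0676) = -1.170
pH = 6.20 − (-1.170) = 7.37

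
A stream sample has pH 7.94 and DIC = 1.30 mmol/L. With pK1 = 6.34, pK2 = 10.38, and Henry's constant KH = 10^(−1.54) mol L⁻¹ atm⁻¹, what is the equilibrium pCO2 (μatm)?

pCO2 = 1100 μatm

α₀ = 1 / (1 + K1/[H⁺] + K1K2/[H⁺]²) = 1 / (1 + 10^+1.60 + 10^-0.84)
   = 1 / (1 + 39.811 + 0.14454) = 1/40.955 = 0.02442
[CO2*] = α₀ × DIC = 0.02442 × 1.30 = 0.03174 mmol/L
pCO2 = [CO2*]/KH = 3.174×10^-5 / 2.884×10^-2 = 1100 μatm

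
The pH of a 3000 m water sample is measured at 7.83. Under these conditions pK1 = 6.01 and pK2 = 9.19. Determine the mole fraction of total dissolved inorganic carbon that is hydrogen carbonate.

α₁ = 0.944

α₁ = 1 / (1 + [H⁺]/K1 + K2/[H⁺]) = 1 / (1 + 10^-1.82 + 10^-1.36)
   = 1 / (1 + 0.015136 + 0.043652) = 1/1.0588 = 0.9445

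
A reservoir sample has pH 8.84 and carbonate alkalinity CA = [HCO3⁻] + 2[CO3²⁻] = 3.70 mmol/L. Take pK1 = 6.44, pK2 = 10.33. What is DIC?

CA = [HCO3⁻] + 2[CO3²⁻] = (α₁ + 2α₂)·DIC
At pH 8.84: [H⁺]/K1 = 10^-2.40 = 0.0039811, K2/[H⁺] = 10^-1.49 = 0.032359
α₁ = 1/(1 + 0.0039811 + 0.032359) = 1/1.0363 = 0.9649; α₂ = α₁·K2/[H⁺] = 0.03122
α₁ + 2α₂ = 1.0274
DIC = CA / (α₁ + 2α₂) = 3.70 / 1.0274 = 3.60 mmol/L

DIC = 3.60 mmol/L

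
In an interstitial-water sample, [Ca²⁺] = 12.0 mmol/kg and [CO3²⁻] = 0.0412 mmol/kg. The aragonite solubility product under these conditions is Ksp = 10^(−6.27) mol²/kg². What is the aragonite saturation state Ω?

Ksp = 10^(−6.27) = 5.370×10^-7
Ω = [Ca²⁺][CO3²⁻]/Ksp = (12.0×10^-3)(0.0412×10^-3) / 5.370×10^-7 = 0.921

Ω = 0.921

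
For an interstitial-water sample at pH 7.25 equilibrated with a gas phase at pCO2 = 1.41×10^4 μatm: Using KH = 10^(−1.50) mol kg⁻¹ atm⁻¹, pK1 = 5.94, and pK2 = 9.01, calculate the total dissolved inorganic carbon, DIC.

[CO2*] = KH · pCO2 = 10^(−1.50) × 1.41×10^4×10^-6 = 4.459×10^-4 mol/kg
α₀ = 1/(1 + K1/[H⁺] + K1K2/[H⁺]²) = 1/(1 + 10^+1.31 + 10^-0.45) = 0.04593
DIC = [CO2*]/α₀ = 4.459×10^-4 / 0.04593 = 9.71 mmol/kg

DIC = 9.71 mmol/kg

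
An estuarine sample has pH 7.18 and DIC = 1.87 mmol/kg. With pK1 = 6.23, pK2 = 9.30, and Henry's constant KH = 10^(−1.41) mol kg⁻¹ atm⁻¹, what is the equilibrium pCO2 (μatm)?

pCO2 = 4820 μatm

α₀ = 1 / (1 + K1/[H⁺] + K1K2/[H⁺]²) = 1 / (1 + 10^+0.95 + 10^-1.17)
   = 1 / (1 + 8.9125 + 0.067608) = 1/9.9801 = 0.1002
[CO2*] = α₀ × DIC = 0.1002 × 1.87 = 0.1874 mmol/kg
pCO2 = [CO2*]/KH = 1.874×10^-4 / 3.890×10^-2 = 4820 μatm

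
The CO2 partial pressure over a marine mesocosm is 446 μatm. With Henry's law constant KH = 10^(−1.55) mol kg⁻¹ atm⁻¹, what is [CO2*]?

[CO2*] = 12.6 μmol/kg

KH = 10^(−1.55) = 2.818×10^-2 mol kg⁻¹ atm⁻¹
[CO2*] = KH · pCO2 = 2.818×10^-2 × 446×10^-6 atm = 1.26×10^-5 mol/kg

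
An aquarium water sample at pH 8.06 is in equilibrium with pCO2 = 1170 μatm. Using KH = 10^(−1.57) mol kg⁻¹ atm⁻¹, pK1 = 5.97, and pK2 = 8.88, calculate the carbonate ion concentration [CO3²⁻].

[CO2*] = KH · pCO2 = 10^(−1.57) × 1170×10^-6 = 3.149×10^-5 mol/kg
α₀ = 1/(1 + K1/[H⁺] + K1K2/[H⁺]²) = 1/(1 + 10^+2.09 + 10^+1.27) = 0.007010
DIC = [CO2*]/α₀ = 3.149×10^-5 / 0.007010 = 4.492 mmol/kg
[CO3²⁻] = α₂·DIC; α₂ = 0.1305, so [CO3²⁻] = 0.1305 × 4.492 = 0.586 mmol/kg

[CO3²⁻] = 0.586 mmol/kg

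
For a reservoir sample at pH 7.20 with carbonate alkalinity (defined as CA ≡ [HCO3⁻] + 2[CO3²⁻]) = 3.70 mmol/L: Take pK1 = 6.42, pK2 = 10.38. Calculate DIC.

CA = [HCO3⁻] + 2[CO3²⁻] = (α₁ + 2α₂)·DIC
At pH 7.20: [H⁺]/K1 = 10^-0.78 = 0.16596, K2/[H⁺] = 10^-3.18 = 0.00066069
α₁ = 1/(1 + 0.16596 + 0.00066069) = 1/1.1666 = 0.8572; α₂ = α₁·K2/[H⁺] = 0.0005663
α₁ + 2α₂ = 0.8583
DIC = CA / (α₁ + 2α₂) = 3.70 / 0.8583 = 4.31 mmol/L

DIC = 4.31 mmol/L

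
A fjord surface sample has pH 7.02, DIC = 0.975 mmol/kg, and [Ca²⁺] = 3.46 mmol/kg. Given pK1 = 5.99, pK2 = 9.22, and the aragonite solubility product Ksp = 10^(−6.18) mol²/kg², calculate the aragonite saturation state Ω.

Ω = 0.0293

α₂ = 1 / (1 + [H⁺]/K2 + [H⁺]²/(K1K2)) = 1 / (1 + 10^+2.20 + 10^+1.17)
   = 1 / (1 + 158.49 + 14.791) = 1/174.28 = 0.005738
[CO3²⁻] = α₂ × DIC = 0.005738 × 0.975 = 0.005594 mmol/kg = 5.594 μmol/kg
Ksp = 10^(−6.18) = 6.607×10^-7
Ω = [Ca²⁺][CO3²⁻]/Ksp = (3.46×10^-3)(5.594×10^-6) / 6.607×10^-7 = 0.0293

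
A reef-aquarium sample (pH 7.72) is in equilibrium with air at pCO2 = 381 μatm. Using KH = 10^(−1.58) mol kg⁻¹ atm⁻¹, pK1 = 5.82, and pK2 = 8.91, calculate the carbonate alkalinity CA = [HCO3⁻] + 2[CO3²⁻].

CA = 0.899 mmol/kg

[CO2*] = KH · pCO2 = 10^(−1.58) × 381×10^-6 = 1.002×10^-5 mol/kg
α₀ = 1/(1 + K1/[H⁺] + K1K2/[H⁺]²) = 1/(1 + 10^+1.90 + 10^+0.71) = 0.01169
DIC = [CO2*]/α₀ = 1.002×10^-5 / 0.01169 = 0.8574 mmol/kg
CA = (α₁ + 2α₂)·DIC = (0.9284 + 2×0.05994) × 0.8574 = 0.899 mmol/kg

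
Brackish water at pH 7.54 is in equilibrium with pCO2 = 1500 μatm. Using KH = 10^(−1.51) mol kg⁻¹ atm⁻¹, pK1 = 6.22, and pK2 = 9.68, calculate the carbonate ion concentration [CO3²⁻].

[CO3²⁻] = 7.02 μmol/kg

[CO2*] = KH · pCO2 = 10^(−1.51) × 1500×10^-6 = 4.635×10^-5 mol/kg
α₀ = 1/(1 + K1/[H⁺] + K1K2/[H⁺]²) = 1/(1 + 10^+1.32 + 10^-0.82) = 0.04536
DIC = [CO2*]/α₀ = 4.635×10^-5 / 0.04536 = 1.022 mmol/kg
[CO3²⁻] = α₂·DIC; α₂ = 0.006866, so [CO3²⁻] = 0.006866 × 1.022 = 0.00702 mmol/kg = 7.02 μmol/kg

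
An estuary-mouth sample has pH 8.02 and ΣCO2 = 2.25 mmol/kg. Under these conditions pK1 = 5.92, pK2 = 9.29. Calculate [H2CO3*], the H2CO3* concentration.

α₀ = 1 / (1 + K1/[H⁺] + K1K2/[H⁺]²) = 1 / (1 + 10^+2.10 + 10^+0.83)
   = 1 / (1 + 125.89 + 6.7608) = 1/133.65 = 0.007482
[CO2*] = α₀ × DIC = 0.007482 × 2.25 = 0.0168 mmol/kg = 16.8 μmol/kg

[CO2*] = 16.8 μmol/kg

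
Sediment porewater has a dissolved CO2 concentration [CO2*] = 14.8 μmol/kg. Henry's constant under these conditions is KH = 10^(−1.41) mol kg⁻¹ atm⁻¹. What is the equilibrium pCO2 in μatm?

KH = 10^(−1.41) = 3.890×10^-2 mol kg⁻¹ atm⁻¹
pCO2 = [CO2*]/KH = 14.8×10^-6 / 3.890×10^-2 = 3.80×10^-4 atm = 380 μatm

pCO2 = 380 μatm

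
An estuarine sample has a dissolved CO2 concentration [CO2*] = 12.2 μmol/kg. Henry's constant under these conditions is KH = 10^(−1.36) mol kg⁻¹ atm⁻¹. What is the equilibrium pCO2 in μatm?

pCO2 = 279 μatm

KH = 10^(−1.36) = 4.365×10^-2 mol kg⁻¹ atm⁻¹
pCO2 = [CO2*]/KH = 12.2×10^-6 / 4.365×10^-2 = 2.79×10^-4 atm = 279 μatm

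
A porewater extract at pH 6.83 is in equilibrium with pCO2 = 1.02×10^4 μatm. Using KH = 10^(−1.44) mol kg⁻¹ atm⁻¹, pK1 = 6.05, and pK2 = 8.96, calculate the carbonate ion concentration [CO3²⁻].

[CO2*] = KH · pCO2 = 10^(−1.44) × 1.02×10^4×10^-6 = 3.703×10^-4 mol/kg
α₀ = 1/(1 + K1/[H⁺] + K1K2/[H⁺]²) = 1/(1 + 10^+0.78 + 10^-1.35) = 0.1414
DIC = [CO2*]/α₀ = 3.703×10^-4 / 0.1414 = 2.618 mmol/kg
[CO3²⁻] = α₂·DIC; α₂ = 0.006318, so [CO3²⁻] = 0.006318 × 2.618 = 0.0165 mmol/kg = 16.5 μmol/kg

[CO3²⁻] = 16.5 μmol/kg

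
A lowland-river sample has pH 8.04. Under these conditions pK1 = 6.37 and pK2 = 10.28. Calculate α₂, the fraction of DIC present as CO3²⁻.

α₂ = 0.00560

α₂ = 1 / (1 + [H⁺]/K2 + [H⁺]²/(K1K2)) = 1 / (1 + 10^+2.24 + 10^+0.57)
   = 1 / (1 + 173.78 + 3.7154) = 1/178.50 = 0.005602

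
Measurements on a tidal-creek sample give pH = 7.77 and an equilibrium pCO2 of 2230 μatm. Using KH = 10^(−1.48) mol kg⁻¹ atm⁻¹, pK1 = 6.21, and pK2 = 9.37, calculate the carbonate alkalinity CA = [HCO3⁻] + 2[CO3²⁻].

CA = 2.82 mmol/kg

[CO2*] = KH · pCO2 = 10^(−1.48) × 2230×10^-6 = 7.384×10^-5 mol/kg
α₀ = 1/(1 + K1/[H⁺] + K1K2/[H⁺]²) = 1/(1 + 10^+1.56 + 10^-0.04) = 0.02616
DIC = [CO2*]/α₀ = 7.384×10^-5 / 0.02616 = 2.822 mmol/kg
CA = (α₁ + 2α₂)·DIC = (0.9500 + 2×0.02386) × 2.822 = 2.82 mmol/kg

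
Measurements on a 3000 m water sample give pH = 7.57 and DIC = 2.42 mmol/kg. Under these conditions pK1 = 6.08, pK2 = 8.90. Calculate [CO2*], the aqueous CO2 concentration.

[CO2*] = 0.0726 mmol/kg

α₀ = 1 / (1 + K1/[H⁺] + K1K2/[H⁺]²) = 1 / (1 + 10^+1.49 + 10^+0.16)
   = 1 / (1 + 30.903 + 1.4454) = 1/33.348 = 0.02999
[CO2*] = α₀ × DIC = 0.02999 × 2.42 = 0.0726 mmol/kg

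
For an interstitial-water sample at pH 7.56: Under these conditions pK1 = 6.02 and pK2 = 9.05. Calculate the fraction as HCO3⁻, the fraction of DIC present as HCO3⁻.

α₁ = 0.942

α₁ = 1 / (1 + [H⁺]/K1 + K2/[H⁺]) = 1 / (1 + 10^-1.54 + 10^-1.49)
   = 1 / (1 + 0.028840 + 0.032359) = 1/1.0612 = 0.9423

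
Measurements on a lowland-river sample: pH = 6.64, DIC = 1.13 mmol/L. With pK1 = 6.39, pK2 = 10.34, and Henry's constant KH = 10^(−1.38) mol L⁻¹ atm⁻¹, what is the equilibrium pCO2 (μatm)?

pCO2 = 9760 μatm

α₀ = 1 / (1 + K1/[H⁺] + K1K2/[H⁺]²) = 1 / (1 + 10^+0.25 + 10^-3.45)
   = 1 / (1 + 1.7783 + 0.00035481) = 1/2.7786 = 0.3599
[CO2*] = α₀ × DIC = 0.3599 × 1.13 = 0.4067 mmol/L
pCO2 = [CO2*]/KH = 4.067×10^-4 / 4.169×10^-2 = 9760 μatm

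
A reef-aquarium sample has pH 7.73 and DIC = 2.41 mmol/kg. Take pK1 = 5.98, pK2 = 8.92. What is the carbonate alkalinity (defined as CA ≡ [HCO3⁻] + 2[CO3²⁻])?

CA = 2.51 mmol/kg

CA = [HCO3⁻] + 2[CO3²⁻] = (α₁ + 2α₂)·DIC
At pH 7.73: [H⁺]/K1 = 10^-1.75 = 0.017783, K2/[H⁺] = 10^-1.19 = 0.064565
α₁ = 1/(1 + 0.017783 + 0.064565) = 1/1.0823 = 0.9239; α₂ = α₁·K2/[H⁺] = 0.05965
α₁ + 2α₂ = 1.0432
CA = 1.0432 × 2.41 = 2.51 mmol/kg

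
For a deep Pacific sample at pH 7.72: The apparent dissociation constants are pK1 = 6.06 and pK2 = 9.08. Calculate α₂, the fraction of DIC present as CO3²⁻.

α₂ = 0.0410

α₂ = 1 / (1 + [H⁺]/K2 + [H⁺]²/(K1K2)) = 1 / (1 + 10^+1.36 + 10^-0.30)
   = 1 / (1 + 22.909 + 0.50119) = 1/24.410 = 0.04097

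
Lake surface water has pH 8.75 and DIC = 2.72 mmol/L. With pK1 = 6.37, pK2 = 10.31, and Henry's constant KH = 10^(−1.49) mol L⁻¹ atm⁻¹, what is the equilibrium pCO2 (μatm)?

α₀ = 1 / (1 + K1/[H⁺] + K1K2/[H⁺]²) = 1 / (1 + 10^+2.38 + 10^+0.82)
   = 1 / (1 + 239.88 + 6.6069) = 1/247.49 = 0.004041
[CO2*] = α₀ × DIC = 0.004041 × 2.72 = 0.01099 mmol/L = 10.99 μmol/L
pCO2 = [CO2*]/KH = 1.099×10^-5 / 3.236×10^-2 = 340 μatm

pCO2 = 340 μatm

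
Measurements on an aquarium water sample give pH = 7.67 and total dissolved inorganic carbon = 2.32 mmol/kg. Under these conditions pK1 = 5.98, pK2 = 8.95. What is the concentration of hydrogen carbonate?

[HCO3⁻] = 2.16 mmol/kg

α₁ = 1 / (1 + [H⁺]/K1 + K2/[H⁺]) = 1 / (1 + 10^-1.69 + 10^-1.28)
   = 1 / (1 + 0.020417 + 0.052481) = 1/1.0729 = 0.9321
[HCO3⁻] = α₁ × DIC = 0.9321 × 2.32 = 2.16 mmol/kg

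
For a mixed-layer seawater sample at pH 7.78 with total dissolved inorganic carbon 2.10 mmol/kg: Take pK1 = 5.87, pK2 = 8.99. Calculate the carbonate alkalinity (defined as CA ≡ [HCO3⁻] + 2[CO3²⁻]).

CA = [HCO3⁻] + 2[CO3²⁻] = (α₁ + 2α₂)·DIC
At pH 7.78: [H⁺]/K1 = 10^-1.91 = 0.012303, K2/[H⁺] = 10^-1.21 = 0.061660
α₁ = 1/(1 + 0.012303 + 0.061660) = 1/1.0740 = 0.9311; α₂ = α₁·K2/[H⁺] = 0.05741
α₁ + 2α₂ = 1.0460
CA = 1.0460 × 2.10 = 2.20 mmol/kg

CA = 2.20 mmol/kg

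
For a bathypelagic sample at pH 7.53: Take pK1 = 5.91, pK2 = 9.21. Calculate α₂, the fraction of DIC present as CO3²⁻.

α₂ = 0.0200

α₂ = 1 / (1 + [H⁺]/K2 + [H⁺]²/(K1K2)) = 1 / (1 + 10^+1.68 + 10^+0.06)
   = 1 / (1 + 47.863 + 1.1482) = 1/50.011 = 0.02000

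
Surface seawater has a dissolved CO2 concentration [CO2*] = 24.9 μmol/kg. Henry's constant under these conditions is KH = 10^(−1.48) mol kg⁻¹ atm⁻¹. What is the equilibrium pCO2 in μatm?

KH = 10^(−1.48) = 3.311×10^-2 mol kg⁻¹ atm⁻¹
pCO2 = [CO2*]/KH = 24.9×10^-6 / 3.311×10^-2 = 7.52×10^-4 atm = 752 μatm

pCO2 = 752 μatm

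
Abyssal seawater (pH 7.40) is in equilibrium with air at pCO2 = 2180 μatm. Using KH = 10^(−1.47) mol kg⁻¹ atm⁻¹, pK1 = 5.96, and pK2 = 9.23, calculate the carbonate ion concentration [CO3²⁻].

[CO3²⁻] = 0.0301 mmol/kg

[CO2*] = KH · pCO2 = 10^(−1.47) × 2180×10^-6 = 7.387×10^-5 mol/kg
α₀ = 1/(1 + K1/[H⁺] + K1K2/[H⁺]²) = 1/(1 + 10^+1.44 + 10^-0.39) = 0.03454
DIC = [CO2*]/α₀ = 7.387×10^-5 / 0.03454 = 2.138 mmol/kg
[CO3²⁻] = α₂·DIC; α₂ = 0.01407, so [CO3²⁻] = 0.01407 × 2.138 = 0.0301 mmol/kg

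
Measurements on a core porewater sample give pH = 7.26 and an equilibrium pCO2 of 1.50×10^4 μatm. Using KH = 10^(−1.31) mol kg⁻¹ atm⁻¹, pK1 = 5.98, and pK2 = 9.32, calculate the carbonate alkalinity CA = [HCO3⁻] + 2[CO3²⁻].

CA = 14.2 mmol/kg

[CO2*] = KH · pCO2 = 10^(−1.31) × 1.50×10^4×10^-6 = 7.347×10^-4 mol/kg
α₀ = 1/(1 + K1/[H⁺] + K1K2/[H⁺]²) = 1/(1 + 10^+1.28 + 10^-0.78) = 0.04945
DIC = [CO2*]/α₀ = 7.347×10^-4 / 0.04945 = 14.86 mmol/kg
CA = (α₁ + 2α₂)·DIC = (0.9423 + 2×0.008207) × 14.86 = 14.2 mmol/kg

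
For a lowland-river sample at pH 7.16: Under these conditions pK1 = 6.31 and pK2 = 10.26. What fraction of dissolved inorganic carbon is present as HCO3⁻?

α₁ = 1 / (1 + [H⁺]/K1 + K2/[H⁺]) = 1 / (1 + 10^-0.85 + 10^-3.10)
   = 1 / (1 + 0.14125 + 0.00079433) = 1/1.1420 = 0.8756

α₁ = 0.876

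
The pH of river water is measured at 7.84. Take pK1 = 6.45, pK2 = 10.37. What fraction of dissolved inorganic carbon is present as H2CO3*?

α₀ = 1 / (1 + K1/[H⁺] + K1K2/[H⁺]²) = 1 / (1 + 10^+1.39 + 10^-1.14)
   = 1 / (1 + 24.547 + 0.072444) = 1/25.620 = 0.03903

α₀ = 0.0390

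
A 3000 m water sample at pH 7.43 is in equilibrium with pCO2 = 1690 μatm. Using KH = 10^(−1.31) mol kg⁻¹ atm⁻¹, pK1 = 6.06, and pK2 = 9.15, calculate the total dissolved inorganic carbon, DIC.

[CO2*] = KH · pCO2 = 10^(−1.31) × 1690×10^-6 = 8.277×10^-5 mol/kg
α₀ = 1/(1 + K1/[H⁺] + K1K2/[H⁺]²) = 1/(1 + 10^+1.37 + 10^-0.35) = 0.04018
DIC = [CO2*]/α₀ = 8.277×10^-5 / 0.04018 = 2.06 mmol/kg

DIC = 2.06 mmol/kg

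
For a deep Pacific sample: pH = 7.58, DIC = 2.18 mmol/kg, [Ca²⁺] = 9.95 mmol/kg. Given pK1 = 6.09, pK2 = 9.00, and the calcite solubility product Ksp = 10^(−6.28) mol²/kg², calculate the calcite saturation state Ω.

α₂ = 1 / (1 + [H⁺]/K2 + [H⁺]²/(K1K2)) = 1 / (1 + 10^+1.42 + 10^-0.07)
   = 1 / (1 + 26.303 + 0.85114) = 1/28.154 = 0.03552
[CO3²⁻] = α₂ × DIC = 0.03552 × 2.18 = 0.07743 mmol/kg
Ksp = 10^(−6.28) = 5.248×10^-7
Ω = [Ca²⁺][CO3²⁻]/Ksp = (9.95×10^-3)(7.743×10^-5) / 5.248×10^-7 = 1.47

Ω = 1.47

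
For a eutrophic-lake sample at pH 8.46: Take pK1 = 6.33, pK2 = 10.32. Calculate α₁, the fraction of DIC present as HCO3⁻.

α₁ = 0.979

α₁ = 1 / (1 + [H⁺]/K1 + K2/[H⁺]) = 1 / (1 + 10^-2.13 + 10^-1.86)
   = 1 / (1 + 0.0074131 + 0.013804) = 1/1.0212 = 0.9792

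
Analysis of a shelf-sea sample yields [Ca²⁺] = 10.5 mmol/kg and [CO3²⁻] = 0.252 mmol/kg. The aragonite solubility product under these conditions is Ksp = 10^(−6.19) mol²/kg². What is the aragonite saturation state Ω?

Ω = 4.10

Ksp = 10^(−6.19) = 6.457×10^-7
Ω = [Ca²⁺][CO3²⁻]/Ksp = (10.5×10^-3)(0.252×10^-3) / 6.457×10^-7 = 4.10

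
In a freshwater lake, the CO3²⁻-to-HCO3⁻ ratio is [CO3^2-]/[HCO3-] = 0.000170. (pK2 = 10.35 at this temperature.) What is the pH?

pH = 6.58

From K2 = [H⁺][CO3^2-]/[HCO3-]:  pH = pK2 + log₁₀([CO3^2-]/[HCO3-])
log₁₀(0.000170) = -3.770
pH = 10.35 + (-3.770) = 6.58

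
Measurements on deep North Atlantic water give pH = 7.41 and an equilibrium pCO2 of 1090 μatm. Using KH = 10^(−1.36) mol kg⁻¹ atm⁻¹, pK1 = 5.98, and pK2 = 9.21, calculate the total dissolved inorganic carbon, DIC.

DIC = 1.35 mmol/kg

[CO2*] = KH · pCO2 = 10^(−1.36) × 1090×10^-6 = 4.758×10^-5 mol/kg
α₀ = 1/(1 + K1/[H⁺] + K1K2/[H⁺]²) = 1/(1 + 10^+1.43 + 10^-0.37) = 0.03528
DIC = [CO2*]/α₀ = 4.758×10^-5 / 0.03528 = 1.35 mmol/kg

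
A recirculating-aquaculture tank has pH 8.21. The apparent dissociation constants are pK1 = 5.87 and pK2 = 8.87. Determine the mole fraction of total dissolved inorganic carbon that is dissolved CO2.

α₀ = 0.00374

α₀ = 1 / (1 + K1/[H⁺] + K1K2/[H⁺]²) = 1 / (1 + 10^+2.34 + 10^+1.68)
   = 1 / (1 + 218.78 + 47.863) = 1/267.64 = 0.003736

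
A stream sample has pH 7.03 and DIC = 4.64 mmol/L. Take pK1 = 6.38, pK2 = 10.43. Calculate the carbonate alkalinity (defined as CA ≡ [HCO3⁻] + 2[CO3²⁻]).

CA = [HCO3⁻] + 2[CO3²⁻] = (α₁ + 2α₂)·DIC
At pH 7.03: [H⁺]/K1 = 10^-0.65 = 0.22387, K2/[H⁺] = 10^-3.40 = 0.00039811
α₁ = 1/(1 + 0.22387 + 0.00039811) = 1/1.2243 = 0.8168; α₂ = α₁·K2/[H⁺] = 0.0003252
α₁ + 2α₂ = 0.8175
CA = 0.8175 × 4.64 = 3.79 mmol/L

CA = 3.79 mmol/L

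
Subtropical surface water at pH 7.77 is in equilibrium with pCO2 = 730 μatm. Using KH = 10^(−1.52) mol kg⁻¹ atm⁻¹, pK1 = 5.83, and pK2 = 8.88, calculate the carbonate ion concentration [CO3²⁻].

[CO2*] = KH · pCO2 = 10^(−1.52) × 730×10^-6 = 2.205×10^-5 mol/kg
α₀ = 1/(1 + K1/[H⁺] + K1K2/[H⁺]²) = 1/(1 + 10^+1.94 + 10^+0.83) = 0.01054
DIC = [CO2*]/α₀ = 2.205×10^-5 / 0.01054 = 2.091 mmol/kg
[CO3²⁻] = α₂·DIC; α₂ = 0.07127, so [CO3²⁻] = 0.07127 × 2.091 = 0.149 mmol/kg

[CO3²⁻] = 0.149 mmol/kg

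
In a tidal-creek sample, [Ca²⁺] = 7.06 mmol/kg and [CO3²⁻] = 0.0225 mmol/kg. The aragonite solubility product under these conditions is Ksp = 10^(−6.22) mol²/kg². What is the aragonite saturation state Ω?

Ksp = 10^(−6.22) = 6.026×10^-7
Ω = [Ca²⁺][CO3²⁻]/Ksp = (7.06×10^-3)(0.0225×10^-3) / 6.026×10^-7 = 0.264

Ω = 0.264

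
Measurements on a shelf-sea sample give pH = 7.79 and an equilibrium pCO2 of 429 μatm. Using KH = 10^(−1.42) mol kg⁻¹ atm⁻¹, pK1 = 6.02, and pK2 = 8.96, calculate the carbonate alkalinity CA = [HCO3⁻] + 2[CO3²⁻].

[CO2*] = KH · pCO2 = 10^(−1.42) × 429×10^-6 = 1.631×10^-5 mol/kg
α₀ = 1/(1 + K1/[H⁺] + K1K2/[H⁺]²) = 1/(1 + 10^+1.77 + 10^+0.60) = 0.01566
DIC = [CO2*]/α₀ = 1.631×10^-5 / 0.01566 = 1.042 mmol/kg
CA = (α₁ + 2α₂)·DIC = (0.9220 + 2×0.06234) × 1.042 = 1.09 mmol/kg

CA = 1.09 mmol/kg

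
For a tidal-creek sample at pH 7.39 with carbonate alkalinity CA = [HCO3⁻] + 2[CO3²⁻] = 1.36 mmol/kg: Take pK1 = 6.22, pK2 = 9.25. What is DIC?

CA = [HCO3⁻] + 2[CO3²⁻] = (α₁ + 2α₂)·DIC
At pH 7.39: [H⁺]/K1 = 10^-1.17 = 0.067608, K2/[H⁺] = 10^-1.86 = 0.013804
α₁ = 1/(1 + 0.067608 + 0.013804) = 1/1.0814 = 0.9247; α₂ = α₁·K2/[H⁺] = 0.01276
α₁ + 2α₂ = 0.9502
DIC = CA / (α₁ + 2α₂) = 1.36 / 0.9502 = 1.43 mmol/kg

DIC = 1.43 mmol/kg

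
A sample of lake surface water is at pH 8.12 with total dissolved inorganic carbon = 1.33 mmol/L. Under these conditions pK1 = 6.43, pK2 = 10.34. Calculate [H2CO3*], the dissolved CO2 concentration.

[CO2*] = 0.0265 mmol/L

α₀ = 1 / (1 + K1/[H⁺] + K1K2/[H⁺]²) = 1 / (1 + 10^+1.69 + 10^-0.53)
   = 1 / (1 + 48.978 + 0.29512) = 1/50.273 = 0.01989
[CO2*] = α₀ × DIC = 0.01989 × 1.33 = 0.0265 mmol/L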